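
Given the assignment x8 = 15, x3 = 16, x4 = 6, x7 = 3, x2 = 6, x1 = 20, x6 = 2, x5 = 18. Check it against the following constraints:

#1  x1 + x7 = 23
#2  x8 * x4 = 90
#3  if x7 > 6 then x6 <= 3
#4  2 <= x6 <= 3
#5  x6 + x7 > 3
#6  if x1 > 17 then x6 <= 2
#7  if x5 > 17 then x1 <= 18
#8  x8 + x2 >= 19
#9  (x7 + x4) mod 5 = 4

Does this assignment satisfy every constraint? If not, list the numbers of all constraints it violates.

#1 x1 + x7 = 20 + 3 = 23  holds
#2 x8 * x4 = 15 * 6 = 90  holds
#3 x7 = 3, not > 6; antecedent false, conditional vacuously true  holds
#4 x6 = 2 lies in [2, 3]  holds
#5 x6 + x7 = 2 + 3 = 5; 5 > 3  holds
#6 x1 = 20 > 17, so we need x6 ≤ 2; x6 = 2 ≤ 2  holds
#7 x5 = 18 > 17, so we need x1 ≤ 18; but x1 = 20 > 18  fails
#8 x8 + x2 = 15 + 6 = 21; 21 ≥ 19  holds
#9 x7 + x4 = 9; 9 mod 5 = 4  holds

Constraint 7 does not hold.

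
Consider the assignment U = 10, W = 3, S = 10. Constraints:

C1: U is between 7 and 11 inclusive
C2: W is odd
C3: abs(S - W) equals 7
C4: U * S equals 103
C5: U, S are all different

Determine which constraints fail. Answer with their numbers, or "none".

C1: U = 10 lies in [7, 11]  ✔
C2: W = 3 is odd  ✔
C3: abs(10 - 3) = 7  ✔
C4: U * S = 10 * 10 = 100, not 103  ✘
C5: U = S = 10, not all different  ✘

Constraints 4 and 5 do not hold.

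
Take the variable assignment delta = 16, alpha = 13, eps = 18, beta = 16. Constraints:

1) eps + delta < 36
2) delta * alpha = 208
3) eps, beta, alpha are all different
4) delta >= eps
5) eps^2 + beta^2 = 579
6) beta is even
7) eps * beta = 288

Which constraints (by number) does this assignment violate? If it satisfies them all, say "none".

1) eps + delta = 18 + 16 = 34; 34 < 36 — OK.
2) delta * alpha = 16 * 13 = 208 — OK.
3) values 18, 16, 13 are pairwise distinct — OK.
4) delta = 16, eps = 18; 16 < 18 (want ≥) — violated.
5) eps^2 + beta^2 = 18^2 + 16^2 = 324 + 256 = 580, not 579 — violated.
6) beta = 16 is even — OK.
7) eps * beta = 18 * 16 = 288 — OK.

The assignment fails constraints 4 and 5.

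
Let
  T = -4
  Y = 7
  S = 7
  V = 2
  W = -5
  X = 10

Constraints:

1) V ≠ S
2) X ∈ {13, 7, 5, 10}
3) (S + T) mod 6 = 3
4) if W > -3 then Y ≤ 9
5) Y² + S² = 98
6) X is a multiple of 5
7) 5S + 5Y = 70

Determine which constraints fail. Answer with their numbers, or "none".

Yes — all constraints hold.

1) V = 2, S = 7; distinct — holds.
2) X = 10 is in {13, 7, 5, 10} — holds.
3) S + T = 3; 3 mod 6 = 3 — holds.
4) W = -5, not > -3; antecedent false, conditional vacuously true — holds.
5) Y² + S² = 7² + 7² = 49 + 49 = 98 — holds.
6) 10 / 5 = 2, so 5 divides 10 — holds.
7) 5S + 5Y = 5(7) + 5(7) = 70 — holds.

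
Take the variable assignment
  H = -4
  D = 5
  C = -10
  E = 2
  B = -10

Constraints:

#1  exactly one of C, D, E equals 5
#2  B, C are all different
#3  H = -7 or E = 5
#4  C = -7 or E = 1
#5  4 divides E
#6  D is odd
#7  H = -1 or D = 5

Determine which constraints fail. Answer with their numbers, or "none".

#1 C=-10, D=5, E=2; 1 of them equals 5 — holds.
#2 B = C = -10, not all different — fails.
#3 H = -4 ≠ -7 and E = 2 ≠ 5; both disjuncts false — fails.
#4 C = -10 ≠ -7 and E = 2 ≠ 1; both disjuncts false — fails.
#5 2 = 4*0 + 2, so 4 does not divide 2 — fails.
#6 D = 5 is odd — holds.
#7 H = -4 ≠ -1, but D = 5 = 5 (second disjunct) — holds.

Constraints 2, 3, 4, and 5 are violated.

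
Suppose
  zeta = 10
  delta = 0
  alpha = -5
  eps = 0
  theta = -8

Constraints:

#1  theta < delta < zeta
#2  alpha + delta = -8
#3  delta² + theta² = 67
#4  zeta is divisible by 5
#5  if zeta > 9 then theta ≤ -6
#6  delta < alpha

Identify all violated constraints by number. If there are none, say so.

#1 values -8 < 0 < 10 — satisfied.
#2 alpha + delta = -5 + 0 = -5, not -8 — violated.
#3 delta² + theta² = 0² + (-8)² = 0 + 64 = 64, not 67 — violated.
#4 10 / 5 = 2, so 5 divides 10 — satisfied.
#5 zeta = 10 > 9, so we need theta ≤ -6; theta = -8 ≤ -6 — satisfied.
#6 delta = 0, alpha = -5; 0 ≥ -5 (want <) — violated.

The assignment fails constraints 2, 3, and 6.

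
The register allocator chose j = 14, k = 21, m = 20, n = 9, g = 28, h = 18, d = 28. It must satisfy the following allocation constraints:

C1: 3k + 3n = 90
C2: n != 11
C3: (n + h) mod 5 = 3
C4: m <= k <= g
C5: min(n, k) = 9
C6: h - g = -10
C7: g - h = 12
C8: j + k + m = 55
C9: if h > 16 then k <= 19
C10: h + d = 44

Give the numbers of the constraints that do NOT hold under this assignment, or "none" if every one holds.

C1: 3k + 3n = 3(21) + 3(9) = 90 — satisfied.
C2: n = 9, and 9 ≠ 11 — satisfied.
C3: n + h = 27; 27 mod 5 = 2, not 3 — violated.
C4: values 20 <= 21 <= 28 — satisfied.
C5: min(9, 21) = 9 — satisfied.
C6: h - g = 18 - 28 = -10 — satisfied.
C7: g - h = 28 - 18 = 10, not 12 — violated.
C8: j + k + m = 14 + 21 + 20 = 55 — satisfied.
C9: h = 18 > 16, so we need k ≤ 19; but k = 21 > 19 — violated.
C10: h + d = 18 + 28 = 46, not 44 — violated.

Violated: 3, 7, 9, 10.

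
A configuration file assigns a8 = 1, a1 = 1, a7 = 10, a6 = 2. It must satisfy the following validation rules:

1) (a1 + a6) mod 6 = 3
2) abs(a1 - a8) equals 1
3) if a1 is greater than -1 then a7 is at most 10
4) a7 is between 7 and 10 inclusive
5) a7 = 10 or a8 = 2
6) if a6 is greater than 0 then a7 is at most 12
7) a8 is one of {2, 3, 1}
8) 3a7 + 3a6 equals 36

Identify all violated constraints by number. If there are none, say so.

1) a1 + a6 = 3; 3 mod 6 = 3  OK
2) abs(1 - 1) = 0, not 1  FAIL
3) a1 = 1 > -1, so we need a7 ≤ 10; a7 = 10 ≤ 10  OK
4) a7 = 10 lies in [7, 10]  OK
5) a7 = 10 = 10 (first disjunct)  OK
6) a6 = 2 > 0, so we need a7 ≤ 12; a7 = 10 ≤ 12  OK
7) a8 = 1 is in {2, 3, 1}  OK
8) 3a7 + 3a6 = 3(10) + 3(2) = 36  OK

The assignment fails constraint 2.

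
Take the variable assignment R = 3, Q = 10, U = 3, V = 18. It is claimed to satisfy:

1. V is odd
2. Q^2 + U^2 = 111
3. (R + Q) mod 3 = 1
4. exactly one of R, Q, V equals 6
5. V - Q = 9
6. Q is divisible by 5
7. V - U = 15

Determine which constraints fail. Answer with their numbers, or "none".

The assignment fails constraints 1, 2, 4, and 5.

1. V = 18 is even — fails.
2. Q^2 + U^2 = 10^2 + 3^2 = 100 + 9 = 109, not 111 — fails.
3. R + Q = 13; 13 mod 3 = 1 — holds.
4. R=3, Q=10, V=18; 0 of them equal 6, not exactly one — fails.
5. V - Q = 18 - 10 = 8, not 9 — fails.
6. 10 / 5 = 2, so 5 divides 10 — holds.
7. V - U = 18 - 3 = 15 — holds.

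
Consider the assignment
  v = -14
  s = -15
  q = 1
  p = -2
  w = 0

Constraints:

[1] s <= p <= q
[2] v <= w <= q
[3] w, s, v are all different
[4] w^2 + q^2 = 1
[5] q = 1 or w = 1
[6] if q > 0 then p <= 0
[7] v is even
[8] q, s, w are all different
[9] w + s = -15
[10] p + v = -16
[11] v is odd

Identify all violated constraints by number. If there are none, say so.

[1] values -15 <= -2 <= 1 — holds.
[2] values -14 <= 0 <= 1 — holds.
[3] values 0, -15, -14 are pairwise distinct — holds.
[4] w^2 + q^2 = 0^2 + 1^2 = 0 + 1 = 1 — holds.
[5] q = 1 = 1 (first disjunct) — holds.
[6] q = 1 > 0, so we need p ≤ 0; p = -2 ≤ 0 — holds.
[7] v = -14 is even — holds.
[8] values 1, -15, 0 are pairwise distinct — holds.
[9] w + s = 0 + (-15) = -15 — holds.
[10] p + v = -2 + (-14) = -16 — holds.
[11] v = -14 is even — fails.

No — constraint 11 is not satisfied.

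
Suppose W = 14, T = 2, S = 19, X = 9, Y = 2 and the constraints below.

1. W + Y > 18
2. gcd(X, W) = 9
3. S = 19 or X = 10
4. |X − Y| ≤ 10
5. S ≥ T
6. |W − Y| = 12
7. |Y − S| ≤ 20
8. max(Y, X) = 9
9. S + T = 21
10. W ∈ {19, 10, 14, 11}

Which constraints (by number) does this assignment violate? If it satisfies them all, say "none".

Constraints 1, 2 are violated.

1. W + Y = 14 + 2 = 16; 16 ≤ 18, bound 18 not met — violated.
2. gcd(9, 14) = 1, not 9 — violated.
3. S = 19 = 19 (first disjunct) — satisfied.
4. |9 − 2| = 7; 7 ≤ 10 — satisfied.
5. S = 19, T = 2; 19 ≥ 2 — satisfied.
6. |14 − 2| = 12 — satisfied.
7. |2 − 19| = 17; 17 ≤ 20 — satisfied.
8. max(2, 9) = 9 — satisfied.
9. S + T = 19 + 2 = 21 — satisfied.
10. W = 14 is in {19, 10, 14, 11} — satisfied.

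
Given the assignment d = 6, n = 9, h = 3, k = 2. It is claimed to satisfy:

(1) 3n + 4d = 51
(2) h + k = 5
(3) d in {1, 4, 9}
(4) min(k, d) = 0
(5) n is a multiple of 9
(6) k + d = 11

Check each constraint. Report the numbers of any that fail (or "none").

No — constraints 3, 4, and 6 are not satisfied.

(1) 3n + 4d = 3(9) + 4(6) = 51  ✔
(2) h + k = 3 + 2 = 5  ✔
(3) d = 6 is not in {1, 4, 9}  ✘
(4) min(2, 6) = 2, not 0  ✘
(5) 9 / 9 = 1, so 9 divides 9  ✔
(6) k + d = 2 + 6 = 8, not 11  ✘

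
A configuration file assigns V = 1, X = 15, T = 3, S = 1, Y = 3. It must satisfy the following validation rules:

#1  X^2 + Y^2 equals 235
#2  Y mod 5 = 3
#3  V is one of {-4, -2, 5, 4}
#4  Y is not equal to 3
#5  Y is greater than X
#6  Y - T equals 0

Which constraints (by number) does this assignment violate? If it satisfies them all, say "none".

#1 X^2 + Y^2 = 15^2 + 3^2 = 225 + 9 = 234, not 235  ✗
#2 3 mod 5 = 3  ✓
#3 V = 1 is not in {-4, -2, 5, 4}  ✗
#4 Y = 3, but 3 is required to differ  ✗
#5 Y = 3, X = 15; 3 ≤ 15 (want >)  ✗
#6 Y - T = 3 - 3 = 0  ✓

No — constraints 1, 3, 4, and 5 are not satisfied.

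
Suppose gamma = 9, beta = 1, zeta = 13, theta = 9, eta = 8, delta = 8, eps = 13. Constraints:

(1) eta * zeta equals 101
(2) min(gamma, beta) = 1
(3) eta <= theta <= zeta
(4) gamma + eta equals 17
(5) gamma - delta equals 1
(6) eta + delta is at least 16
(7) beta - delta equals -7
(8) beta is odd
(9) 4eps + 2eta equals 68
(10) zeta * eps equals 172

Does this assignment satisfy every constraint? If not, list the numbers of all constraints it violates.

(1) eta * zeta = 8 * 13 = 104, not 101  fails
(2) min(9, 1) = 1  holds
(3) values 8 <= 9 <= 13  holds
(4) gamma + eta = 9 + 8 = 17  holds
(5) gamma - delta = 9 - 8 = 1  holds
(6) eta + delta = 8 + 8 = 16; 16 ≥ 16  holds
(7) beta - delta = 1 - 8 = -7  holds
(8) beta = 1 is odd  holds
(9) 4eps + 2eta = 4(13) + 2(8) = 68  holds
(10) zeta * eps = 13 * 13 = 169, not 172  fails

Constraints 1 and 10 are violated.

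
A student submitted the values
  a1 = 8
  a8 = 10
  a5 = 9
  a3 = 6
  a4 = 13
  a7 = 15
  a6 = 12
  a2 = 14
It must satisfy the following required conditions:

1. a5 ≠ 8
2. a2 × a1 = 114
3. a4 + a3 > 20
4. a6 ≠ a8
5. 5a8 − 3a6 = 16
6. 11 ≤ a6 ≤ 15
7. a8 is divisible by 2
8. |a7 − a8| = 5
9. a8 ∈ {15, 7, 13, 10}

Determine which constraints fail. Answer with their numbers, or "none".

1. a5 = 9, and 9 ≠ 8 — satisfied.
2. a2 × a1 = 14 × 8 = 112, not 114 — violated.
3. a4 + a3 = 13 + 6 = 19; 19 ≤ 20, bound 20 not met — violated.
4. a6 = 12, a8 = 10; distinct — satisfied.
5. 5a8 − 3a6 = 5(10) − 3(12) = 14, not 16 — violated.
6. a6 = 12 lies in [11, 15] — satisfied.
7. 10 / 2 = 5, so 2 divides 10 — satisfied.
8. |15 − 10| = 5 — satisfied.
9. a8 = 10 is in {15, 7, 13, 10} — satisfied.

Violated: 2, 3, and 5.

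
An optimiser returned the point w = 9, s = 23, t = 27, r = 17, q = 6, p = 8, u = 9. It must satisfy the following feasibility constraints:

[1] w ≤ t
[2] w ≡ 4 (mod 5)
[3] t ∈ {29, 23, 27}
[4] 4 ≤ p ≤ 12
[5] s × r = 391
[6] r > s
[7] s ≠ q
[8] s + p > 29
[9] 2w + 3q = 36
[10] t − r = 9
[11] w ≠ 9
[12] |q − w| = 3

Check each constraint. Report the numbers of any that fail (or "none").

[1] w = 9, t = 27; 9 ≤ 27 — satisfied.
[2] 9 mod 5 = 4 — satisfied.
[3] t = 27 is in {29, 23, 27} — satisfied.
[4] p = 8 lies in [4, 12] — satisfied.
[5] s × r = 23 × 17 = 391 — satisfied.
[6] r = 17, s = 23; 17 ≤ 23 (want >) — violated.
[7] s = 23, q = 6; distinct — satisfied.
[8] s + p = 23 + 8 = 31; 31 > 29 — satisfied.
[9] 2w + 3q = 2(9) + 3(6) = 36 — satisfied.
[10] t − r = 27 − 17 = 10, not 9 — violated.
[11] w = 9, but 9 is required to differ — violated.
[12] |6 − 9| = 3 — satisfied.

Constraints 6, 10, 11 do not hold.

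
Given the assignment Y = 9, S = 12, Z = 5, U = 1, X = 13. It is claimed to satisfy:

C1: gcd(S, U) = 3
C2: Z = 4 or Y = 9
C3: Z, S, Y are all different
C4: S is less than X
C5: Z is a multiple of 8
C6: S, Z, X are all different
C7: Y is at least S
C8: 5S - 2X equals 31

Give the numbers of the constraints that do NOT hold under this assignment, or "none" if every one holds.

C1: gcd(12, 1) = 1, not 3 — fails.
C2: Z = 5 ≠ 4, but Y = 9 = 9 (second disjunct) — holds.
C3: values 5, 12, 9 are pairwise distinct — holds.
C4: S = 12, X = 13; 12 < 13 — holds.
C5: 5 = 8*0 + 5, so 8 does not divide 5 — fails.
C6: values 12, 5, 13 are pairwise distinct — holds.
C7: Y = 9, S = 12; 9 < 12 (want ≥) — fails.
C8: 5S - 2X = 5(12) - 2(13) = 34, not 31 — fails.

No — constraints 1, 5, 7, and 8 are not satisfied.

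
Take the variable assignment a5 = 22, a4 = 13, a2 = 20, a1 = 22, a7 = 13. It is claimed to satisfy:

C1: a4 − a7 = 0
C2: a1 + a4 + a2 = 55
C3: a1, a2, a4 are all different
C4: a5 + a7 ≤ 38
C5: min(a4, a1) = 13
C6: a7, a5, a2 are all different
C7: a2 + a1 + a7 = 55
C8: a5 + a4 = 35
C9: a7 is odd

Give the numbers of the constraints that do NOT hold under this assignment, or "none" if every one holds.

C1: a4 − a7 = 13 − 13 = 0 — OK.
C2: a1 + a4 + a2 = 22 + 13 + 20 = 55 — OK.
C3: values 22, 20, 13 are pairwise distinct — OK.
C4: a5 + a7 = 22 + 13 = 35; 35 ≤ 38 — OK.
C5: min(13, 22) = 13 — OK.
C6: values 13, 22, 20 are pairwise distinct — OK.
C7: a2 + a1 + a7 = 20 + 22 + 13 = 55 — OK.
C8: a5 + a4 = 22 + 13 = 35 — OK.
C9: a7 = 13 is odd — OK.

No violations.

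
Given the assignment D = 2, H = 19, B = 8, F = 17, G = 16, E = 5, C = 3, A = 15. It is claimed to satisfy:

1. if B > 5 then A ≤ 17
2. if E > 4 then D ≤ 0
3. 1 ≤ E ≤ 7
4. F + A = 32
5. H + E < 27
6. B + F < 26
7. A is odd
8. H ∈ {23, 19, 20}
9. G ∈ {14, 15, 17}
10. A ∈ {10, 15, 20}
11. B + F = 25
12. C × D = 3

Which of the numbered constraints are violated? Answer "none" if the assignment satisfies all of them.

Constraints 2, 9, and 12 are violated.

1. B = 8 > 5, so we need A ≤ 17; A = 15 ≤ 17 — holds.
2. E = 5 > 4, so we need D ≤ 0; but D = 2 > 0 — does not hold.
3. E = 5 lies in [1, 7] — holds.
4. F + A = 17 + 15 = 32 — holds.
5. H + E = 19 + 5 = 24; 24 < 27 — holds.
6. B + F = 8 + 17 = 25; 25 < 26 — holds.
7. A = 15 is odd — holds.
8. H = 19 is in {23, 19, 20} — holds.
9. G = 16 is not in {14, 15, 17} — does not hold.
10. A = 15 is in {10, 15, 20} — holds.
11. B + F = 8 + 17 = 25 — holds.
12. C × D = 3 × 2 = 6, not 3 — does not hold.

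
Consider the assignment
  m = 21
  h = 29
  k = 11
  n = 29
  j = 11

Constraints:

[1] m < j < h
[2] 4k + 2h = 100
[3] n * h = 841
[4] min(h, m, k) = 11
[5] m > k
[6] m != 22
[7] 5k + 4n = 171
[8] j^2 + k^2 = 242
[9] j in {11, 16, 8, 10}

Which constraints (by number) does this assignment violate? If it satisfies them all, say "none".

No — constraints 1, 2 are not satisfied.

[1] values 21, 11, 29; m = 21 is not < j = 11  FAIL
[2] 4k + 2h = 4(11) + 2(29) = 102, not 100  FAIL
[3] n * h = 29 * 29 = 841  OK
[4] min(29, 21, 11) = 11  OK
[5] m = 21, k = 11; 21 > 11  OK
[6] m = 21, and 21 ≠ 22  OK
[7] 5k + 4n = 5(11) + 4(29) = 171  OK
[8] j^2 + k^2 = 11^2 + 11^2 = 121 + 121 = 242  OK
[9] j = 11 is in {11, 16, 8, 10}  OK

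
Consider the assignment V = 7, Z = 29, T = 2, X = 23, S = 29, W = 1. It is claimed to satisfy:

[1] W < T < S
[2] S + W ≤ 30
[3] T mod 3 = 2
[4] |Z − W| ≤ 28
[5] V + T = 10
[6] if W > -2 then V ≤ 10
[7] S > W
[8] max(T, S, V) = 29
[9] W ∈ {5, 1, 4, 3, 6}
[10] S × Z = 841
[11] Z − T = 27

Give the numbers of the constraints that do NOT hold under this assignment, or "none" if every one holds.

[1] values 1 < 2 < 29 — holds.
[2] S + W = 29 + 1 = 30; 30 ≤ 30 — holds.
[3] 2 mod 3 = 2 — holds.
[4] |29 − 1| = 28; 28 ≤ 28 — holds.
[5] V + T = 7 + 2 = 9, not 10 — does not hold.
[6] W = 1 > -2, so we need V ≤ 10; V = 7 ≤ 10 — holds.
[7] S = 29, W = 1; 29 > 1 — holds.
[8] max(2, 29, 7) = 29 — holds.
[9] W = 1 is in {5, 1, 4, 3, 6} — holds.
[10] S × Z = 29 × 29 = 841 — holds.
[11] Z − T = 29 − 2 = 27 — holds.

The assignment fails constraint 5.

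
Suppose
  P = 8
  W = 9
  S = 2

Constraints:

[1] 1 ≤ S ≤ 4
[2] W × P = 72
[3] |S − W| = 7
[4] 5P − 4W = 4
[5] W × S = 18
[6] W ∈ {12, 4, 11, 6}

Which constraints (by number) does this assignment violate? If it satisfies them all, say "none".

[1] S = 2 lies in [1, 4]  OK
[2] W × P = 9 × 8 = 72  OK
[3] |2 − 9| = 7  OK
[4] 5P − 4W = 5(8) − 4(9) = 4  OK
[5] W × S = 9 × 2 = 18  OK
[6] W = 9 is not in {12, 4, 11, 6}  FAIL

Constraint 6 is violated.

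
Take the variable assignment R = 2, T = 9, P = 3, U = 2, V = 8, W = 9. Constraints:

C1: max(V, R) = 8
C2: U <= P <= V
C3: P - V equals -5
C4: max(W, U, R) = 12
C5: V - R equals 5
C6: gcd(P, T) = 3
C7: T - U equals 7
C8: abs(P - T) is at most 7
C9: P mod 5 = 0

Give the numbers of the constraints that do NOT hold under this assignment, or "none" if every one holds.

The assignment fails constraints 4, 5, and 9.

C1: max(8, 2) = 8  true
C2: values 2 <= 3 <= 8  true
C3: P - V = 3 - 8 = -5  true
C4: max(9, 2, 2) = 9, not 12  false
C5: V - R = 8 - 2 = 6, not 5  false
C6: gcd(3, 9) = 3  true
C7: T - U = 9 - 2 = 7  true
C8: abs(3 - 9) = 6; 6 ≤ 7  true
C9: 3 mod 5 = 3, not 0  false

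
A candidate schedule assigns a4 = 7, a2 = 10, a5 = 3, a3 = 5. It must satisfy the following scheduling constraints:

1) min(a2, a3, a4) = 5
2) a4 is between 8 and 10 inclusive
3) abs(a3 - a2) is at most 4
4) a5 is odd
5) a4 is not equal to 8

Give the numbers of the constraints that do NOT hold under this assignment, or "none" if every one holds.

1) min(10, 5, 7) = 5 — holds.
2) a4 = 7 is outside [8, 10] — does not hold.
3) abs(5 - 10) = 5; 5 > 4, exceeds bound 4 — does not hold.
4) a5 = 3 is odd — holds.
5) a4 = 7, and 7 ≠ 8 — holds.

The assignment fails constraints 2, 3.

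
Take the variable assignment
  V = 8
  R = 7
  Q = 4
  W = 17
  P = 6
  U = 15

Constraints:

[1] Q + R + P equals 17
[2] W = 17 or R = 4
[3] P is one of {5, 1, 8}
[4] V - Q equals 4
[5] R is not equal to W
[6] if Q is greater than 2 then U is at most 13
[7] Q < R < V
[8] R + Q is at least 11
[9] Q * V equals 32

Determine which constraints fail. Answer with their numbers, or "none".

Constraints 3 and 6 do not hold.

[1] Q + R + P = 4 + 7 + 6 = 17 — holds.
[2] W = 17 = 17 (first disjunct) — holds.
[3] P = 6 is not in {5, 1, 8} — does not hold.
[4] V - Q = 8 - 4 = 4 — holds.
[5] R = 7, W = 17; distinct — holds.
[6] Q = 4 > 2, so we need U ≤ 13; but U = 15 > 13 — does not hold.
[7] values 4 < 7 < 8 — holds.
[8] R + Q = 7 + 4 = 11; 11 ≥ 11 — holds.
[9] Q * V = 4 * 8 = 32 — holds.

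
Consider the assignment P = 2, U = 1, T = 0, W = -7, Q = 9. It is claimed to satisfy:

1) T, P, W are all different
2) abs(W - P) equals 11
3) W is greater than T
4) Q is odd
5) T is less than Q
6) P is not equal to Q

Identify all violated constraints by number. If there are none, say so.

1) values 0, 2, -7 are pairwise distinct — holds.
2) abs(-7 - 2) = 9, not 11 — fails.
3) W = -7, T = 0; -7 ≤ 0 (want >) — fails.
4) Q = 9 is odd — holds.
5) T = 0, Q = 9; 0 < 9 — holds.
6) P = 2, Q = 9; distinct — holds.

No — constraints 2, 3 are not satisfied.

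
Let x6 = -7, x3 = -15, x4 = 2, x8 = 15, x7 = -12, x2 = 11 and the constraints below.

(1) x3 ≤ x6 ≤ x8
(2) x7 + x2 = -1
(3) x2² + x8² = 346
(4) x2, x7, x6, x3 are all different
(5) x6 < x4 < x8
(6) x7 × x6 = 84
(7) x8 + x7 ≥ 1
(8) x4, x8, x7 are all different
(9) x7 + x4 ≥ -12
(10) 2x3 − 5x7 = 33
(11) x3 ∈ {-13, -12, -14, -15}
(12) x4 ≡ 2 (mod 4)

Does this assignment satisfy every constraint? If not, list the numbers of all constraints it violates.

(1) values -15 ≤ -7 ≤ 15 — holds.
(2) x7 + x2 = -12 + 11 = -1 — holds.
(3) x2² + x8² = 11² + 15² = 121 + 225 = 346 — holds.
(4) values 11, -12, -7, -15 are pairwise distinct — holds.
(5) values -7 < 2 < 15 — holds.
(6) x7 × x6 = -12 × (-7) = 84 — holds.
(7) x8 + x7 = 15 + (-12) = 3; 3 ≥ 1 — holds.
(8) values 2, 15, -12 are pairwise distinct — holds.
(9) x7 + x4 = -12 + 2 = -10; -10 ≥ -12 — holds.
(10) 2x3 − 5x7 = 2(-15) − 5(-12) = 30, not 33 — does not hold.
(11) x3 = -15 is in {-13, -12, -14, -15} — holds.
(12) 2 mod 4 = 2 — holds.

Violated: 10.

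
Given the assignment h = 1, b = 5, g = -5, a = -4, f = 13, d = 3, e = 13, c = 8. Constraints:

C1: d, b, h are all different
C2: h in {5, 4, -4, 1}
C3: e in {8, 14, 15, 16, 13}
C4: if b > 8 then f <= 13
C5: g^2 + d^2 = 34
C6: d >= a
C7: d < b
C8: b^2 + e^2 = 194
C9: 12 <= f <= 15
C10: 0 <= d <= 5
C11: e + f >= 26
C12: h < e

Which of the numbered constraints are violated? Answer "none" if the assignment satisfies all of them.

C1: values 3, 5, 1 are pairwise distinct — holds.
C2: h = 1 is in {5, 4, -4, 1} — holds.
C3: e = 13 is in {8, 14, 15, 16, 13} — holds.
C4: b = 5, not > 8; antecedent false, conditional vacuously true — holds.
C5: g^2 + d^2 = (-5)^2 + 3^2 = 25 + 9 = 34 — holds.
C6: d = 3, a = -4; 3 ≥ -4 — holds.
C7: d = 3, b = 5; 3 < 5 — holds.
C8: b^2 + e^2 = 5^2 + 13^2 = 25 + 169 = 194 — holds.
C9: f = 13 lies in [12, 15] — holds.
C10: d = 3 lies in [0, 5] — holds.
C11: e + f = 13 + 13 = 26; 26 ≥ 26 — holds.
C12: h = 1, e = 13; 1 < 13 — holds.

All constraints are satisfied.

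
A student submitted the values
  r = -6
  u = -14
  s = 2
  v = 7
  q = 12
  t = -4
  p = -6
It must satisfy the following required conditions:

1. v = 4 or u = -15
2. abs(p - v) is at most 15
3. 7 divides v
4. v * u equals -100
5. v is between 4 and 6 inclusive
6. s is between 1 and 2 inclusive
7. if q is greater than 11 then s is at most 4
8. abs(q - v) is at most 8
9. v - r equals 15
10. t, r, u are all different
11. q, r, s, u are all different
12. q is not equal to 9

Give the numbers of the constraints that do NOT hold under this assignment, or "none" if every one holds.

1. v = 7 ≠ 4 and u = -14 ≠ -15; both disjuncts false  false
2. abs(-6 - 7) = 13; 13 ≤ 15  true
3. 7 / 7 = 1, so 7 divides 7  true
4. v * u = 7 * (-14) = -98, not -100  false
5. v = 7 is outside [4, 6]  false
6. s = 2 lies in [1, 2]  true
7. q = 12 > 11, so we need s ≤ 4; s = 2 ≤ 4  true
8. abs(12 - 7) = 5; 5 ≤ 8  true
9. v - r = 7 - (-6) = 13, not 15  false
10. values -4, -6, -14 are pairwise distinct  true
11. values 12, -6, 2, -14 are pairwise distinct  true
12. q = 12, and 12 ≠ 9  true

Violated: 1, 4, 5, 9.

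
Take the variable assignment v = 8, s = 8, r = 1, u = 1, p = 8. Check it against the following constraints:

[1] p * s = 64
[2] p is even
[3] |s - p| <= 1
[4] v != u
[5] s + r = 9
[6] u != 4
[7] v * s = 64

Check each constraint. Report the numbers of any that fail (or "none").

The assignment satisfies every constraint.

[1] p * s = 8 * 8 = 64 — holds.
[2] p = 8 is even — holds.
[3] |8 - 8| = 0; 0 ≤ 1 — holds.
[4] v = 8, u = 1; distinct — holds.
[5] s + r = 8 + 1 = 9 — holds.
[6] u = 1, and 1 ≠ 4 — holds.
[7] v * s = 8 * 8 = 64 — holds.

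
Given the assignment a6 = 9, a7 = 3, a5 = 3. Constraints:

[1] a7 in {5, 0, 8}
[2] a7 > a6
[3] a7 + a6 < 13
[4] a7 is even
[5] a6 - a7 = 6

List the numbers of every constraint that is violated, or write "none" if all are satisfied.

Constraints 1, 2, and 4 do not hold.

[1] a7 = 3 is not in {5, 0, 8}  false
[2] a7 = 3, a6 = 9; 3 ≤ 9 (want >)  false
[3] a7 + a6 = 3 + 9 = 12; 12 < 13  true
[4] a7 = 3 is odd  false
[5] a6 - a7 = 9 - 3 = 6  true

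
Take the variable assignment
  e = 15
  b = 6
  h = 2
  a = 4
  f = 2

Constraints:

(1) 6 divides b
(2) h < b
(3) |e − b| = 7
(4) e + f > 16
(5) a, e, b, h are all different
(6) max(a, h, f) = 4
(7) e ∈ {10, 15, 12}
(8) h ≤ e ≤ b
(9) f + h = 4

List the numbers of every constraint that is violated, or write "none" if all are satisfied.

(1) 6 / 6 = 1, so 6 divides 6 — satisfied.
(2) h = 2, b = 6; 2 < 6 — satisfied.
(3) |15 − 6| = 9, not 7 — violated.
(4) e + f = 15 + 2 = 17; 17 > 16 — satisfied.
(5) values 4, 15, 6, 2 are pairwise distinct — satisfied.
(6) max(4, 2, 2) = 4 — satisfied.
(7) e = 15 is in {10, 15, 12} — satisfied.
(8) values 2, 15, 6; e = 15 is not ≤ b = 6 — violated.
(9) f + h = 2 + 2 = 4 — satisfied.

Violated: 3 and 8.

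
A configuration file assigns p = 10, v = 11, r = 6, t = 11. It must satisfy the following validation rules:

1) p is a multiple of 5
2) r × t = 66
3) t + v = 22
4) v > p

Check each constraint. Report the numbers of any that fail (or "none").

1) 10 / 5 = 2, so 5 divides 10 — holds.
2) r × t = 6 × 11 = 66 — holds.
3) t + v = 11 + 11 = 22 — holds.
4) v = 11, p = 10; 11 > 10 — holds.

None — every constraint holds.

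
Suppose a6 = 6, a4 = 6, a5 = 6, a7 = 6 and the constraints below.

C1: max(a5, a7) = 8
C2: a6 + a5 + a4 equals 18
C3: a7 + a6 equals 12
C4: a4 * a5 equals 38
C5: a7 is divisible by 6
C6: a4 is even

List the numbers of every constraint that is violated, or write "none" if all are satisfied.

C1: max(6, 6) = 6, not 8 — fails.
C2: a6 + a5 + a4 = 6 + 6 + 6 = 18 — holds.
C3: a7 + a6 = 6 + 6 = 12 — holds.
C4: a4 * a5 = 6 * 6 = 36, not 38 — fails.
C5: 6 / 6 = 1, so 6 divides 6 — holds.
C6: a4 = 6 is even — holds.

Violated: 1 and 4.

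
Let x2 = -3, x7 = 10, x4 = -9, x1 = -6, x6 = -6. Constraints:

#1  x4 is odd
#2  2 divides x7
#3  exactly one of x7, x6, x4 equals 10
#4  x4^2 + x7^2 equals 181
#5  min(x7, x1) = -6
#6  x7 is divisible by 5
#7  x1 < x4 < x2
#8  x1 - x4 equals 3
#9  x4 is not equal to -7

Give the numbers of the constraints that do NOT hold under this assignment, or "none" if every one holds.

No — constraint 7 is not satisfied.

#1 x4 = -9 is odd  holds
#2 10 / 2 = 5, so 2 divides 10  holds
#3 x7=10, x6=-6, x4=-9; 1 of them equals 10  holds
#4 x4^2 + x7^2 = (-9)^2 + 10^2 = 81 + 100 = 181  holds
#5 min(10, -6) = -6  holds
#6 10 / 5 = 2, so 5 divides 10  holds
#7 values -6, -9, -3; x1 = -6 is not < x4 = -9  fails
#8 x1 - x4 = -6 - (-9) = 3  holds
#9 x4 = -9, and -9 ≠ -7  holds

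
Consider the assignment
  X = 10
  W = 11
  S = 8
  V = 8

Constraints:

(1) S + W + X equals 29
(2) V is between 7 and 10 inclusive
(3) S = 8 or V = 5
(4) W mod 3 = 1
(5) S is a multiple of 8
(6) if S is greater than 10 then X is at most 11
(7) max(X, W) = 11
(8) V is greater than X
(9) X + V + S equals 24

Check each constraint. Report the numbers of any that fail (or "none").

Violated: 4, 8, 9.

(1) S + W + X = 8 + 11 + 10 = 29  OK
(2) V = 8 lies in [7, 10]  OK
(3) S = 8 = 8 (first disjunct)  OK
(4) 11 mod 3 = 2, not 1  FAIL
(5) 8 / 8 = 1, so 8 divides 8  OK
(6) S = 8, not > 10; antecedent false, conditional vacuously true  OK
(7) max(10, 11) = 11  OK
(8) V = 8, X = 10; 8 ≤ 10 (want >)  FAIL
(9) X + V + S = 10 + 8 + 8 = 26, not 24  FAIL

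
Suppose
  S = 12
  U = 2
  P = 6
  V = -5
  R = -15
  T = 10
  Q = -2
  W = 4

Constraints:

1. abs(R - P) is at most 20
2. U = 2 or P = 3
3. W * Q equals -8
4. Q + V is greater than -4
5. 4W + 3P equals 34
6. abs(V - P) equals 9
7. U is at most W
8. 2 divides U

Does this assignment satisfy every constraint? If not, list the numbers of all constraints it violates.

The assignment fails constraints 1, 4, 6.

1. abs(-15 - 6) = 21; 21 > 20, exceeds bound 20 — violated.
2. U = 2 = 2 (first disjunct) — satisfied.
3. W * Q = 4 * (-2) = -8 — satisfied.
4. Q + V = -2 + (-5) = -7; -7 ≤ -4, bound -4 not met — violated.
5. 4W + 3P = 4(4) + 3(6) = 34 — satisfied.
6. abs(-5 - 6) = 11, not 9 — violated.
7. U = 2, W = 4; 2 ≤ 4 — satisfied.
8. 2 / 2 = 1, so 2 divides 2 — satisfied.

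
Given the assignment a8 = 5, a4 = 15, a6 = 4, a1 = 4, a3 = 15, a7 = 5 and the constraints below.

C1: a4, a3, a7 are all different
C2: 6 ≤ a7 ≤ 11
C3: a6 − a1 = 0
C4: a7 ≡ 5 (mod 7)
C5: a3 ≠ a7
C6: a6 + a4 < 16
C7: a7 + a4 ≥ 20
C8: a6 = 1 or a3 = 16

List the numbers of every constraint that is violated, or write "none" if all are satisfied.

No — constraints 1, 2, 6, 8 are not satisfied.

C1: a4 = a3 = 15, not all different — fails.
C2: a7 = 5 is outside [6, 11] — fails.
C3: a6 − a1 = 4 − 4 = 0 — holds.
C4: 5 mod 7 = 5 — holds.
C5: a3 = 15, a7 = 5; distinct — holds.
C6: a6 + a4 = 4 + 15 = 19; 19 ≥ 16, bound 16 not met — fails.
C7: a7 + a4 = 5 + 15 = 20; 20 ≥ 20 — holds.
C8: a6 = 4 ≠ 1 and a3 = 15 ≠ 16; both disjuncts false — fails.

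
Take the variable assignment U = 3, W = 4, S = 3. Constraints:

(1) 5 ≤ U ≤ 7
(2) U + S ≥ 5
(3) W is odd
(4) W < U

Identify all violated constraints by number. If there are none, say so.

Constraints 1, 3, and 4 are violated.

(1) U = 3 is outside [5, 7] — fails.
(2) U + S = 3 + 3 = 6; 6 ≥ 5 — holds.
(3) W = 4 is even — fails.
(4) W = 4, U = 3; 4 ≥ 3 (want <) — fails.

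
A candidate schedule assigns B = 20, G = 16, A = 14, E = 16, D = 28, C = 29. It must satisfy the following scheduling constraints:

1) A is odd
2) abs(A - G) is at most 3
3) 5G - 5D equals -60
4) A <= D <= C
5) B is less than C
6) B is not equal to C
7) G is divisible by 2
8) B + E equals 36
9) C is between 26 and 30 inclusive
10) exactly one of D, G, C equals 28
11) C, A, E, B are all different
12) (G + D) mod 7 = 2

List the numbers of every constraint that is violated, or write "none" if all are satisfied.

1) A = 14 is even — violated.
2) abs(14 - 16) = 2; 2 ≤ 3 — satisfied.
3) 5G - 5D = 5(16) - 5(28) = -60 — satisfied.
4) values 14 <= 28 <= 29 — satisfied.
5) B = 20, C = 29; 20 < 29 — satisfied.
6) B = 20, C = 29; distinct — satisfied.
7) 16 / 2 = 8, so 2 divides 16 — satisfied.
8) B + E = 20 + 16 = 36 — satisfied.
9) C = 29 lies in [26, 30] — satisfied.
10) D=28, G=16, C=29; 1 of them equals 28 — satisfied.
11) values 29, 14, 16, 20 are pairwise distinct — satisfied.
12) G + D = 44; 44 mod 7 = 2 — satisfied.

Violated: 1.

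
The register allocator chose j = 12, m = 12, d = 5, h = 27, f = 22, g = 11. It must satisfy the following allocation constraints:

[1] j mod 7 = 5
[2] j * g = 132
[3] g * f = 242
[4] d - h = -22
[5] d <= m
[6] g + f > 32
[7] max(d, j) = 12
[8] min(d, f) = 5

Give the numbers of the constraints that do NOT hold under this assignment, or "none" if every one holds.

[1] 12 mod 7 = 5  ✓
[2] j * g = 12 * 11 = 132  ✓
[3] g * f = 11 * 22 = 242  ✓
[4] d - h = 5 - 27 = -22  ✓
[5] d = 5, m = 12; 5 ≤ 12  ✓
[6] g + f = 11 + 22 = 33; 33 > 32  ✓
[7] max(5, 12) = 12  ✓
[8] min(5, 22) = 5  ✓

The assignment satisfies every constraint.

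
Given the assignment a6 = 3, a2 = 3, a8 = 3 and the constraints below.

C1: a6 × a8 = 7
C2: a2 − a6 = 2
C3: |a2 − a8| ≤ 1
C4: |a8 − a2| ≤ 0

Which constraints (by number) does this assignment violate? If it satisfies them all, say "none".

C1: a6 × a8 = 3 × 3 = 9, not 7 — violated.
C2: a2 − a6 = 3 − 3 = 0, not 2 — violated.
C3: |3 − 3| = 0; 0 ≤ 1 — OK.
C4: |3 − 3| = 0; 0 ≤ 0 — OK.

The assignment fails constraints 1 and 2.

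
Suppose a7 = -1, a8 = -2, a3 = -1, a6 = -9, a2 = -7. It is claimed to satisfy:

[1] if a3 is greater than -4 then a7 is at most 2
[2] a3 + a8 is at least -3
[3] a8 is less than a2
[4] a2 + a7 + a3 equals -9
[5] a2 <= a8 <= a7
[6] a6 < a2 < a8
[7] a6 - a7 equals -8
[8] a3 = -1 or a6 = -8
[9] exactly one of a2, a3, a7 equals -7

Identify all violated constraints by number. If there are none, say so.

[1] a3 = -1 > -4, so we need a7 ≤ 2; a7 = -1 ≤ 2 — holds.
[2] a3 + a8 = -1 + (-2) = -3; -3 ≥ -3 — holds.
[3] a8 = -2, a2 = -7; -2 ≥ -7 (want <) — does not hold.
[4] a2 + a7 + a3 = -7 + (-1) + (-1) = -9 — holds.
[5] values -7 <= -2 <= -1 — holds.
[6] values -9 < -7 < -2 — holds.
[7] a6 - a7 = -9 - (-1) = -8 — holds.
[8] a3 = -1 = -1 (first disjunct) — holds.
[9] a2=-7, a3=-1, a7=-1; 1 of them equals -7 — holds.

No — constraint 3 is not satisfied.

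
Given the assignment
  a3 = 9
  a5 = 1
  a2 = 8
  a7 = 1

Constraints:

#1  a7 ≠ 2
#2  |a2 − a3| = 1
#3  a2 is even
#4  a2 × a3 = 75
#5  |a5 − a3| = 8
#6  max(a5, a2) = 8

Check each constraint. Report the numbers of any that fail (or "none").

Constraint 4 is violated.

#1 a7 = 1, and 1 ≠ 2 — satisfied.
#2 |8 − 9| = 1 — satisfied.
#3 a2 = 8 is even — satisfied.
#4 a2 × a3 = 8 × 9 = 72, not 75 — violated.
#5 |1 − 9| = 8 — satisfied.
#6 max(1, 8) = 8 — satisfied.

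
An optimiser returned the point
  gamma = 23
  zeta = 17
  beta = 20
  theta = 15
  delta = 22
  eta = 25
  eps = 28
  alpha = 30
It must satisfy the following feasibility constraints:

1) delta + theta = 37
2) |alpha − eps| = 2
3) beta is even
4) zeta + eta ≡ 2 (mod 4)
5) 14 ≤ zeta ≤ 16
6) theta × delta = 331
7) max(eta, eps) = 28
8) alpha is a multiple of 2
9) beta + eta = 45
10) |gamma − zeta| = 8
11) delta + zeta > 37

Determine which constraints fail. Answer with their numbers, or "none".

1) delta + theta = 22 + 15 = 37  yes
2) |30 − 28| = 2  yes
3) beta = 20 is even  yes
4) zeta + eta = 42; 42 mod 4 = 2  yes
5) zeta = 17 is outside [14, 16]  no
6) theta × delta = 15 × 22 = 330, not 331  no
7) max(25, 28) = 28  yes
8) 30 / 2 = 15, so 2 divides 30  yes
9) beta + eta = 20 + 25 = 45  yes
10) |23 − 17| = 6, not 8  no
11) delta + zeta = 22 + 17 = 39; 39 > 37  yes

Constraints 5, 6, and 10 do not hold.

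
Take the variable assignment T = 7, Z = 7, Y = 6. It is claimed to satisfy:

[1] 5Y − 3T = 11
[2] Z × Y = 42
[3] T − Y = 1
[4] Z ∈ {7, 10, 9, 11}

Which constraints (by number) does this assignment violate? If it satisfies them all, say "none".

Constraint 1 does not hold.

[1] 5Y − 3T = 5(6) − 3(7) = 9, not 11  false
[2] Z × Y = 7 × 6 = 42  true
[3] T − Y = 7 − 6 = 1  true
[4] Z = 7 is in {7, 10, 9, 11}  true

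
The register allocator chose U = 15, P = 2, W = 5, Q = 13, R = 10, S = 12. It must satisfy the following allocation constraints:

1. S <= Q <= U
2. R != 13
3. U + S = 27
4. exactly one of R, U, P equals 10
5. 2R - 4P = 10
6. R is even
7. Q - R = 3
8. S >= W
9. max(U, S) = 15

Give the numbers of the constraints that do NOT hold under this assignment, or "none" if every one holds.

Violated: 5.

1. values 12 <= 13 <= 15  ✔
2. R = 10, and 10 ≠ 13  ✔
3. U + S = 15 + 12 = 27  ✔
4. R=10, U=15, P=2; 1 of them equals 10  ✔
5. 2R - 4P = 2(10) - 4(2) = 12, not 10  ✘
6. R = 10 is even  ✔
7. Q - R = 13 - 10 = 3  ✔
8. S = 12, W = 5; 12 ≥ 5  ✔
9. max(15, 12) = 15  ✔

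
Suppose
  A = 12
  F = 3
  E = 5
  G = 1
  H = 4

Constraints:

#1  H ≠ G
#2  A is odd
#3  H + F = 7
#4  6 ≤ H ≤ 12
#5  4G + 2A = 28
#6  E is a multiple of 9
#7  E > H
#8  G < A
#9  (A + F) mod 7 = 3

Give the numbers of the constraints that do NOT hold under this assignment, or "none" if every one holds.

No — constraints 2, 4, 6, and 9 are not satisfied.

#1 H = 4, G = 1; distinct — holds.
#2 A = 12 is even — does not hold.
#3 H + F = 4 + 3 = 7 — holds.
#4 H = 4 is outside [6, 12] — does not hold.
#5 4G + 2A = 4(1) + 2(12) = 28 — holds.
#6 5 = 9×0 + 5, so 9 does not divide 5 — does not hold.
#7 E = 5, H = 4; 5 > 4 — holds.
#8 G = 1, A = 12; 1 < 12 — holds.
#9 A + F = 15; 15 mod 7 = 1, not 3 — does not hold.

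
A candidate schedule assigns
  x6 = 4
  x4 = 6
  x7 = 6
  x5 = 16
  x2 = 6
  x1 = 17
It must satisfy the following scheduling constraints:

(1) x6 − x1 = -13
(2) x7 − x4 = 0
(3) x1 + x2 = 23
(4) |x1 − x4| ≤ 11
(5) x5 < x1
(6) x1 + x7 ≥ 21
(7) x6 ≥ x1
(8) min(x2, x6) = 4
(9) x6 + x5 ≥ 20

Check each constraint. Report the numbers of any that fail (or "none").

(1) x6 − x1 = 4 − 17 = -13  ✓
(2) x7 − x4 = 6 − 6 = 0  ✓
(3) x1 + x2 = 17 + 6 = 23  ✓
(4) |17 − 6| = 11; 11 ≤ 11  ✓
(5) x5 = 16, x1 = 17; 16 < 17  ✓
(6) x1 + x7 = 17 + 6 = 23; 23 ≥ 21  ✓
(7) x6 = 4, x1 = 17; 4 < 17 (want ≥)  ✗
(8) min(6, 4) = 4  ✓
(9) x6 + x5 = 4 + 16 = 20; 20 ≥ 20  ✓

Violated: 7.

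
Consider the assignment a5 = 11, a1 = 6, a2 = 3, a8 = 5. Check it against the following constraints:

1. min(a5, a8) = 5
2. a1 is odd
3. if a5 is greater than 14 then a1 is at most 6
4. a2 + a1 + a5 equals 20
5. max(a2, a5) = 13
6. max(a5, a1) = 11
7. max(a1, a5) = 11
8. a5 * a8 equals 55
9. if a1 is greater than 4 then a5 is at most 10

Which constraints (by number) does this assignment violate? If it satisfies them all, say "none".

The assignment fails constraints 2, 5, and 9.

1. min(11, 5) = 5 — holds.
2. a1 = 6 is even — fails.
3. a5 = 11, not > 14; antecedent false, conditional vacuously true — holds.
4. a2 + a1 + a5 = 3 + 6 + 11 = 20 — holds.
5. max(3, 11) = 11, not 13 — fails.
6. max(11, 6) = 11 — holds.
7. max(6, 11) = 11 — holds.
8. a5 * a8 = 11 * 5 = 55 — holds.
9. a1 = 6 > 4, so we need a5 ≤ 10; but a5 = 11 > 10 — fails.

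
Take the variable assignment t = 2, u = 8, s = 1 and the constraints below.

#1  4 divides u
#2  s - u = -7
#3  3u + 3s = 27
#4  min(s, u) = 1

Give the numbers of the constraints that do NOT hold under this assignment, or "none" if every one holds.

#1 8 / 4 = 2, so 4 divides 8  OK
#2 s - u = 1 - 8 = -7  OK
#3 3u + 3s = 3(8) + 3(1) = 27  OK
#4 min(1, 8) = 1  OK

The assignment satisfies every constraint.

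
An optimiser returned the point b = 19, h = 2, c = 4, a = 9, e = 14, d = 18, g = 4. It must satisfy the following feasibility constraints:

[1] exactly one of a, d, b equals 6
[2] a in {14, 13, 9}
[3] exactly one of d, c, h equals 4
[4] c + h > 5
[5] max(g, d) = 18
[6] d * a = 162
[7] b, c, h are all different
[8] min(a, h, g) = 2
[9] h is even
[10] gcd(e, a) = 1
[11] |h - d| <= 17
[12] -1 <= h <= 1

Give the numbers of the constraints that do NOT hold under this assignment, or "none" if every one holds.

Constraints 1 and 12 are violated.

[1] a=9, d=18, b=19; 0 of them equal 6, not exactly one  no
[2] a = 9 is in {14, 13, 9}  yes
[3] d=18, c=4, h=2; 1 of them equals 4  yes
[4] c + h = 4 + 2 = 6; 6 > 5  yes
[5] max(4, 18) = 18  yes
[6] d * a = 18 * 9 = 162  yes
[7] values 19, 4, 2 are pairwise distinct  yes
[8] min(9, 2, 4) = 2  yes
[9] h = 2 is even  yes
[10] gcd(14, 9) = 1  yes
[11] |2 - 18| = 16; 16 ≤ 17  yes
[12] h = 2 is outside [-1, 1]  no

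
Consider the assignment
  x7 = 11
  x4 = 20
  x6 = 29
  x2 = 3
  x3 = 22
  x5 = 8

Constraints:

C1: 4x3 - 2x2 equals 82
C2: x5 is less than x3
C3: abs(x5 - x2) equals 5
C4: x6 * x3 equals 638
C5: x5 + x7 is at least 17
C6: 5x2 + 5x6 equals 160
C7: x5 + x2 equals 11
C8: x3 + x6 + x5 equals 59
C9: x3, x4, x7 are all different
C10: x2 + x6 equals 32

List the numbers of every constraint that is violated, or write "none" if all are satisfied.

C1: 4x3 - 2x2 = 4(22) - 2(3) = 82  OK
C2: x5 = 8, x3 = 22; 8 < 22  OK
C3: abs(8 - 3) = 5  OK
C4: x6 * x3 = 29 * 22 = 638  OK
C5: x5 + x7 = 8 + 11 = 19; 19 ≥ 17  OK
C6: 5x2 + 5x6 = 5(3) + 5(29) = 160  OK
C7: x5 + x2 = 8 + 3 = 11  OK
C8: x3 + x6 + x5 = 22 + 29 + 8 = 59  OK
C9: values 22, 20, 11 are pairwise distinct  OK
C10: x2 + x6 = 3 + 29 = 32  OK

All constraints are satisfied.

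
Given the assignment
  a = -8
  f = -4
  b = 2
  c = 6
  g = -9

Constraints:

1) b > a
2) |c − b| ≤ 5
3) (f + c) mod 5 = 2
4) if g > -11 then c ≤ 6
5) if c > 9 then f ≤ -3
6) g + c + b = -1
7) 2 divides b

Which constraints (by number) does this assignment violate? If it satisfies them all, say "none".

1) b = 2, a = -8; 2 > -8  holds
2) |6 − 2| = 4; 4 ≤ 5  holds
3) f + c = 2; 2 mod 5 = 2  holds
4) g = -9 > -11, so we need c ≤ 6; c = 6 ≤ 6  holds
5) c = 6, not > 9; antecedent false, conditional vacuously true  holds
6) g + c + b = -9 + 6 + 2 = -1  holds
7) 2 / 2 = 1, so 2 divides 2  holds

The assignment satisfies every constraint.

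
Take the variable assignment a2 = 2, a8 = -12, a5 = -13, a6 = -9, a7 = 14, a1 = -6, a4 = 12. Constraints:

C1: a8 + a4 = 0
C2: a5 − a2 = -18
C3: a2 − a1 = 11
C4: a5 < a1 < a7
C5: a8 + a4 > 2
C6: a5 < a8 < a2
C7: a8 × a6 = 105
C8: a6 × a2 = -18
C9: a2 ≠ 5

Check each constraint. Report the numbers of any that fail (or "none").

C1: a8 + a4 = -12 + 12 = 0 — satisfied.
C2: a5 − a2 = -13 − 2 = -15, not -18 — violated.
C3: a2 − a1 = 2 − (-6) = 8, not 11 — violated.
C4: values -13 < -6 < 14 — satisfied.
C5: a8 + a4 = -12 + 12 = 0; 0 ≤ 2, bound 2 not met — violated.
C6: values -13 < -12 < 2 — satisfied.
C7: a8 × a6 = -12 × (-9) = 108, not 105 — violated.
C8: a6 × a2 = -9 × 2 = -18 — satisfied.
C9: a2 = 2, and 2 ≠ 5 — satisfied.

The assignment fails constraints 2, 3, 5, 7.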